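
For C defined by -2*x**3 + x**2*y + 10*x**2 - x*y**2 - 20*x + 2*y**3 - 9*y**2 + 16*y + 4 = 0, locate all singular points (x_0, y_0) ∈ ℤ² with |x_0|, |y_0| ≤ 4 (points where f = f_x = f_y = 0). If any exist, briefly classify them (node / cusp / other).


Singular points: {(2, 2)}; classification: cusp.

Compute partial derivatives:
  f_x = -6*x**2 + 2*x*y + 20*x - y**2 - 20.
  f_y = x**2 - 2*x*y + 6*y**2 - 18*y + 16.
Scan x_0 ∈ {−4, ..., 4}. For each x_0, f_y(x_0, y) is a polynomial in y; find its integer roots y ∈ {−4, ..., 4}, then test f_x and f at those candidates.
  x = -4: f_y(-4, y) = 6*y**2 - 10*y + 32; no integer root y with |y| ≤ 4.
  x = -3: f_y(-3, y) = 6*y**2 - 12*y + 25; no integer root y with |y| ≤ 4.
  x = -2: f_y(-2, y) = 6*y**2 - 14*y + 20; no integer root y with |y| ≤ 4.
  x = -1: f_y(-1, y) = 6*y**2 - 16*y + 17; no integer root y with |y| ≤ 4.
  x = 0: f_y(0, y) = 6*y**2 - 18*y + 16; no integer root y with |y| ≤ 4.
  x = 1: f_y(1, y) = 6*y**2 - 20*y + 17; no integer root y with |y| ≤ 4.
  x = 2: f_y(2, y) = 6*y**2 - 22*y + 20; vanishes at y ∈ {2}. (2, 2): f_x = 0, f = 0 — SINGULAR.
  x = 3: f_y(3, y) = 6*y**2 - 24*y + 25; no integer root y with |y| ≤ 4.
  x = 4: f_y(4, y) = 6*y**2 - 26*y + 32; no integer root y with |y| ≤ 4.
Only singular point on the grid: (2, 2).
Classify: substitute x = 2 + u, y = 2 + v and expand: f = -2*u**3 + u**2*v - u*v**2 + 2*v**3 + v**2.
No constant or linear terms (consistent with a singular point). Quadratic part: v**2. Cubic part: -2*u**3 + u**2*v - u*v**2 + 2*v**3.
The quadratic part v**2 is a perfect square, so there is a single (double) tangent line v = 0, i.e. y = 2. Restricting the cubic part to that line (v = 0) leaves -2*u**3 ≠ 0, so f is not divisible by v and the branch is v² ≈ 2*u**3 to lowest order — this is a cusp.
Classification: cusp.


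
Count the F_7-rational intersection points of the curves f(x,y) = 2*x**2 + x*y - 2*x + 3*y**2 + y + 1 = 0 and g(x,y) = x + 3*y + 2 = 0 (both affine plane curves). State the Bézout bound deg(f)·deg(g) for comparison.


Common zeros: ∅; count = 0; Bézout bound = 2.

deg(f) = 2, deg(g) = 1, so Bézout bound = 2.
Scan x ∈ F_7. For each x, list the y ∈ F_7 with f(x, y) ≡ 0 and those with g(x, y) ≡ 0 (mod 7); the common zeros in that column are the intersection.
  x = 0: f ≡ 0 at y ∈ ∅; g ≡ 0 at y ∈ {4}; common: ∅.
  x = 1: f ≡ 0 at y ∈ ∅; g ≡ 0 at y ∈ {6}; common: ∅.
  x = 2: f ≡ 0 at y ∈ ∅; g ≡ 0 at y ∈ {1}; common: ∅.
  x = 3: f ≡ 0 at y ∈ {4}; g ≡ 0 at y ∈ {3}; common: ∅.
  x = 4: f ≡ 0 at y ∈ ∅; g ≡ 0 at y ∈ {5}; common: ∅.
  x = 5: f ≡ 0 at y ∈ ∅; g ≡ 0 at y ∈ {0}; common: ∅.
  x = 6: f ≡ 0 at y ∈ ∅; g ≡ 0 at y ∈ {2}; common: ∅.
Collecting: common zeros = ∅, so the count is 0.
Comparison with the Bézout bound: 0 ≤ 2 = deg(f)·deg(g), as expected for curves with no common component (the affine F_7-count falls short of the bound because intersections may lie at infinity, over extension fields, or carry multiplicity).


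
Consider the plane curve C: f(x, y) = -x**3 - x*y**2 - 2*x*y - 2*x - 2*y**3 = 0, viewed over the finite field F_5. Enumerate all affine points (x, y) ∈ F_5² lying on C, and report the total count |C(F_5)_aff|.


Affine F_5-points: {(0, 0), (1, 4), (2, 1), (4, 2)}; count = 4.

For each of the 25 pairs (x, y) ∈ F_5², evaluate f(x, y) mod 5. Record the zeros.
  x = 0: [0↦0, 1↦3, 2↦4, 3↦1, 4↦2]  zeros at y ∈ {0}
  x = 1: [0↦2, 1↦2, 2↦3, 3↦3, 4↦0]  zeros at y ∈ {4}
  x = 2: [0↦3, 1↦0, 2↦1, 3↦4, 4↦2]  zeros at y ∈ {1}
  x = 3: [0↦2, 1↦1, 2↦2, 3↦3, 4↦2]  zeros at y ∈ ∅
  x = 4: [0↦3, 1↦4, 2↦0, 3↦4, 4↦4]  zeros at y ∈ {2}
Collecting zeros: affine points = {(0, 0), (1, 4), (2, 1), (4, 2)}.
Total count |C(F_5)_aff| = 4.


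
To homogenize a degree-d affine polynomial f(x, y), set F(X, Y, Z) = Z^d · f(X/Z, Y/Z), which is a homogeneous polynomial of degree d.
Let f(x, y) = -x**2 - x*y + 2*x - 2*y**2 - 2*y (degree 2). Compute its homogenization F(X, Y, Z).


F(X, Y, Z) = -X**2 - X*Y + 2*X*Z - 2*Y**2 - 2*Y*Z

deg(f) = 2.
Substitute x = X/Z, y = Y/Z into f, then multiply by Z^2.
  monomial -1·x^2·y^0 ↦ -1·X^2·Y^0·Z^0.
  monomial -1·x^1·y^1 ↦ -1·X^1·Y^1·Z^0.
  monomial 2·x^1·y^0 ↦ 2·X^1·Y^0·Z^1.
  monomial -2·x^0·y^2 ↦ -2·X^0·Y^2·Z^0.
  monomial -2·x^0·y^1 ↦ -2·X^0·Y^1·Z^1.
Collecting: F(X, Y, Z) = -X**2 - X*Y + 2*X*Z - 2*Y**2 - 2*Y*Z.


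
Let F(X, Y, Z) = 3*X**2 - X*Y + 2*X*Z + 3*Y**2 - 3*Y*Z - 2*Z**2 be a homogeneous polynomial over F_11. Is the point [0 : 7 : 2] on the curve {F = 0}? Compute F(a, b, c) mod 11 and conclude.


F(0,7,2) ≡ 9 (mod 11); P is NOT on the curve.

Evaluate F(0, 7, 2) term-by-term (mod 11).
  3*X**2 ↦ 3·0·1·1 = 0
  -X*Y ↦ -1·0·7·1 = 0
  2*X*Z ↦ 2·0·1·2 = 0
  3*Y**2 ↦ 3·1·49·1 = 147
  -3*Y*Z ↦ -3·1·7·2 = -42
  -2*Z**2 ↦ -2·1·1·4 = -8
Sum: F(0, 7, 2) = (0) + (0) + (0) + (147) + (-42) + (-8) = 97.
Reducing mod 11: 97 ≡ 9 (mod 11).
Since F(a, b, c) ≡ 9 ≠ 0 (mod 11), P does NOT lie on the curve.


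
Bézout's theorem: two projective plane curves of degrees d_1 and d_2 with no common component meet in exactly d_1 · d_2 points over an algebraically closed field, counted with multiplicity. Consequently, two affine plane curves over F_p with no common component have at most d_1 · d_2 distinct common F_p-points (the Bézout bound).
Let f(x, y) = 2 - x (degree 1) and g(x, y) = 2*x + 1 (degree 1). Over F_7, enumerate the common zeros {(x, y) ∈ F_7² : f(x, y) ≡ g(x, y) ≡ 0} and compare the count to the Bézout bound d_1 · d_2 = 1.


Common zeros: ∅; count = 0; Bézout bound = 1.

deg(f) = 1, deg(g) = 1, so Bézout bound = 1.
Scan x ∈ F_7. For each x, list the y ∈ F_7 with f(x, y) ≡ 0 and those with g(x, y) ≡ 0 (mod 7); the common zeros in that column are the intersection.
  x = 0: f ≡ 0 at y ∈ ∅; g ≡ 0 at y ∈ ∅; common: ∅.
  x = 1: f ≡ 0 at y ∈ ∅; g ≡ 0 at y ∈ ∅; common: ∅.
  x = 2: f ≡ 0 at y ∈ {0, 1, 2, 3, 4, 5, 6}; g ≡ 0 at y ∈ ∅; common: ∅.
  x = 3: f ≡ 0 at y ∈ ∅; g ≡ 0 at y ∈ {0, 1, 2, 3, 4, 5, 6}; common: ∅.
  x = 4: f ≡ 0 at y ∈ ∅; g ≡ 0 at y ∈ ∅; common: ∅.
  x = 5: f ≡ 0 at y ∈ ∅; g ≡ 0 at y ∈ ∅; common: ∅.
  x = 6: f ≡ 0 at y ∈ ∅; g ≡ 0 at y ∈ ∅; common: ∅.
Collecting: common zeros = ∅, so the count is 0.
Comparison with the Bézout bound: 0 ≤ 1 = deg(f)·deg(g), as expected for curves with no common component (the affine F_7-count falls short of the bound because intersections may lie at infinity, over extension fields, or carry multiplicity).


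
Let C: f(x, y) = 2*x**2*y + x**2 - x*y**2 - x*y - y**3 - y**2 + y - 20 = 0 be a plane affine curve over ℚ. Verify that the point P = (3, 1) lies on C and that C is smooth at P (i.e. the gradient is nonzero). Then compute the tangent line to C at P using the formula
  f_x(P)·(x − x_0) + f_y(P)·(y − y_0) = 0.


Tangent line at P: 16*x + 5*y - 53 = 0.

Step 1: f(3, 1) = 0, so P lies on C.
Step 2: partial derivatives
  f_x(x, y) = 4*x*y + 2*x - y**2 - y, f_y(x, y) = 2*x**2 - 2*x*y - x - 3*y**2 - 2*y + 1.
  f_x(P) = 16, f_y(P) = 5 (gradient nonzero, so P is smooth).
Step 3: tangent line at P: 16·(x − 3) + 5·(y − 1) = 0.
Expanding: 16*x + 5*y - 53 = 0.


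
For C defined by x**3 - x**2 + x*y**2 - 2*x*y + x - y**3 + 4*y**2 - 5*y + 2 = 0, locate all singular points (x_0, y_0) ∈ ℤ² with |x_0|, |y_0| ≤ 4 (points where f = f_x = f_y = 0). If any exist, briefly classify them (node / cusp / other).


Singular points: {(0, 1)}; classification: node.

Compute partial derivatives:
  f_x = 3*x**2 - 2*x + y**2 - 2*y + 1.
  f_y = 2*x*y - 2*x - 3*y**2 + 8*y - 5.
Scan x_0 ∈ {−4, ..., 4}. For each x_0, f_y(x_0, y) is a polynomial in y; find its integer roots y ∈ {−4, ..., 4}, then test f_x and f at those candidates.
  x = -4: f_y(-4, y) = 3 - 3*y**2; vanishes at y ∈ {-1, 1}. (-4, -1): f_x = 60 ≠ 0; (-4, 1): f_x = 56 ≠ 0.
  x = -3: f_y(-3, y) = -3*y**2 + 2*y + 1; vanishes at y ∈ {1}. (-3, 1): f_x = 33 ≠ 0.
  x = -2: f_y(-2, y) = -3*y**2 + 4*y - 1; vanishes at y ∈ {1}. (-2, 1): f_x = 16 ≠ 0.
  x = -1: f_y(-1, y) = -3*y**2 + 6*y - 3; vanishes at y ∈ {1}. (-1, 1): f_x = 5 ≠ 0.
  x = 0: f_y(0, y) = -3*y**2 + 8*y - 5; vanishes at y ∈ {1}. (0, 1): f_x = 0, f = 0 — SINGULAR.
  x = 1: f_y(1, y) = -3*y**2 + 10*y - 7; vanishes at y ∈ {1}. (1, 1): f_x = 1 ≠ 0.
  x = 2: f_y(2, y) = -3*y**2 + 12*y - 9; vanishes at y ∈ {1, 3}. (2, 1): f_x = 8 ≠ 0; (2, 3): f_x = 12 ≠ 0.
  x = 3: f_y(3, y) = -3*y**2 + 14*y - 11; vanishes at y ∈ {1}. (3, 1): f_x = 21 ≠ 0.
  x = 4: f_y(4, y) = -3*y**2 + 16*y - 13; vanishes at y ∈ {1}. (4, 1): f_x = 40 ≠ 0.
Only singular point on the grid: (0, 1).
Classify: substitute x = 0 + u, y = 1 + v and expand: f = u**3 - u**2 + u*v**2 - v**3 + v**2.
No constant or linear terms (consistent with a singular point). Quadratic part: -u**2 + v**2. Cubic part: u**3 + u*v**2 - v**3.
The quadratic part v**2 - u**2 = (v − u)(v + u) splits into two distinct linear factors, so there are two distinct tangent lines y − 1 = ±(x − 0) — this is a node (ordinary double point).
Classification: node.


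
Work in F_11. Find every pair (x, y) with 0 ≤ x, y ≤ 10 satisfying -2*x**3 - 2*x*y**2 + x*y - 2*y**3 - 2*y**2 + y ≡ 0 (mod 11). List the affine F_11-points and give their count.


Affine F_11-points: {(0, 0), (0, 2), (0, 8), (3, 5), (4, 4), (5, 5), (5, 6), (6, 10), (10, 1)}; count = 9.

For each of the 121 pairs (x, y) ∈ F_11², evaluate f(x, y) mod 11. Record the zeros.
  x = 0: [0↦0, 1↦8, 2↦0, 3↦8, 4↦9, 5↦2, 6↦8, 7↦4, 8↦0, 9↦6, 10↦10]  zeros at y ∈ {0, 2, 8}
  x = 1: [0↦9, 1↦5, 2↦3, 3↦2, 4↦1, 5↦10, 6↦6, 7↦10, 8↦10, 9↦5, 10↦5]  zeros at y ∈ ∅
  x = 2: [0↦6, 1↦1, 2↦5, 3↦6, 4↦3, 5↦6, 6↦3, 7↦4, 8↦8, 9↦3, 10↦10]  zeros at y ∈ ∅
  x = 3: [0↦1, 1↦6, 2↦5, 3↦8, 4↦3, 5↦0, 6↦9, 7↦7, 8↦4, 9↦10, 10↦2]  zeros at y ∈ {5}
  x = 4: [0↦4, 1↦8, 2↦2, 3↦7, 4↦0, 5↦2, 6↦1, 7↦7, 8↦8, 9↦3, 10↦2]  zeros at y ∈ {4}
  x = 5: [0↦3, 1↦6, 2↦6, 3↦2, 4↦4, 5↦0, 6↦0, 7↦3, 8↦8, 9↦3, 10↦9]  zeros at y ∈ {5, 6}
  x = 6: [0↦8, 1↦10, 2↦5, 3↦3, 4↦3, 5↦4, 6↦5, 7↦5, 8↦3, 9↦9, 10↦0]  zeros at y ∈ {10}
  x = 7: [0↦7, 1↦8, 2↦9, 3↦9, 4↦7, 5↦2, 6↦4, 7↦1, 8↦3, 9↦9, 10↦7]  zeros at y ∈ ∅
  x = 8: [0↦10, 1↦10, 2↦6, 3↦8, 4↦4, 5↦4, 6↦7, 7↦1, 8↦7, 9↦2, 10↦7]  zeros at y ∈ ∅
  x = 9: [0↦5, 1↦4, 2↦6, 3↦10, 4↦4, 5↦9, 6↦2, 7↦4, 8↦3, 9↦9, 10↦10]  zeros at y ∈ ∅
  x = 10: [0↦2, 1↦0, 2↦8, 3↦3, 4↦6, 5↦5, 6↦10, 7↦9, 8↦1, 9↦7, 10↦4]  zeros at y ∈ {1}
Collecting zeros: affine points = {(0, 0), (0, 2), (0, 8), (3, 5), (4, 4), (5, 5), (5, 6), (6, 10), (10, 1)}.
Total count |C(F_11)_aff| = 9.


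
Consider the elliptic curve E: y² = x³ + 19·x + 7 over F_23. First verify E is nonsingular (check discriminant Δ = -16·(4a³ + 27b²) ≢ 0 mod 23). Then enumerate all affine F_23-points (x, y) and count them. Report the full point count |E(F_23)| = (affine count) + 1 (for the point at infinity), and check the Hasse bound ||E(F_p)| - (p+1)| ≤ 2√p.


Affine points = {(1, 2), (1, 21), (4, 3), (4, 20), (7, 0), (8, 2), (8, 21), (10, 1), (10, 22), (11, 11), (11, 12), (12, 10), (12, 13), (13, 6), (13, 17), (14, 2), (14, 21)}; affine count = 17; |E(F_23)| = 18.

Discriminant check: Δ ∝ 4a³ + 27b² = 4·19³ + 27·7² = 4·6859 + 27·49 ≡ 9 (mod 23). Nonzero ⇒ E is nonsingular.
For each x ∈ F_23, compute rhs = x³ + 19·x + 7 mod 23, then count y ∈ F_23 with y² ≡ rhs.
  x = 0: rhs = 7, matching y values: none (0 points).
  x = 1: rhs = 4, matching y values: 2, 21 (2 points).
  x = 2: rhs = 7, matching y values: none (0 points).
  x = 3: rhs = 22, matching y values: none (0 points).
  x = 4: rhs = 9, matching y values: 3, 20 (2 points).
  x = 5: rhs = 20, matching y values: none (0 points).
  x = 6: rhs = 15, matching y values: none (0 points).
  x = 7: rhs = 0, matching y values: 0 (1 points).
  x = 8: rhs = 4, matching y values: 2, 21 (2 points).
  x = 9: rhs = 10, matching y values: none (0 points).
  x = 10: rhs = 1, matching y values: 1, 22 (2 points).
  x = 11: rhs = 6, matching y values: 11, 12 (2 points).
  x = 12: rhs = 8, matching y values: 10, 13 (2 points).
  x = 13: rhs = 13, matching y values: 6, 17 (2 points).
  x = 14: rhs = 4, matching y values: 2, 21 (2 points).
  x = 15: rhs = 10, matching y values: none (0 points).
  x = 16: rhs = 14, matching y values: none (0 points).
  x = 17: rhs = 22, matching y values: none (0 points).
  x = 18: rhs = 17, matching y values: none (0 points).
  x = 19: rhs = 5, matching y values: none (0 points).
  x = 20: rhs = 15, matching y values: none (0 points).
  x = 21: rhs = 7, matching y values: none (0 points).
  x = 22: rhs = 10, matching y values: none (0 points).
Total affine count: 17.
Full point count |E(F_23)| = 17 + 1 = 18.
Hasse bound: |18 − (23+1)| = |-6| = 6 ≤ 2√23 ≈ 9.5917 ✓.


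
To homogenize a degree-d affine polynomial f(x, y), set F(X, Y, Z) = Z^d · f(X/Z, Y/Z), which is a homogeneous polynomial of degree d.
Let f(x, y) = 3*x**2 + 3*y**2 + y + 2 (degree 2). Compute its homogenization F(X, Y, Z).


F(X, Y, Z) = 3*X**2 + 3*Y**2 + Y*Z + 2*Z**2

deg(f) = 2.
Substitute x = X/Z, y = Y/Z into f, then multiply by Z^2.
  monomial 3·x^2·y^0 ↦ 3·X^2·Y^0·Z^0.
  monomial 3·x^0·y^2 ↦ 3·X^0·Y^2·Z^0.
  monomial 1·x^0·y^1 ↦ 1·X^0·Y^1·Z^1.
  monomial 2·x^0·y^0 ↦ 2·X^0·Y^0·Z^2.
Collecting: F(X, Y, Z) = 3*X**2 + 3*Y**2 + Y*Z + 2*Z**2.


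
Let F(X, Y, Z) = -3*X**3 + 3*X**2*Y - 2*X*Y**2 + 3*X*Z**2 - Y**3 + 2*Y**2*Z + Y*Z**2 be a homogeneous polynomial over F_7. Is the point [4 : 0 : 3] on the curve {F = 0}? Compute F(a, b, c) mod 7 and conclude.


F(4,0,3) ≡ 0 (mod 7); P is on the curve.

Evaluate F(4, 0, 3) term-by-term (mod 7).
  -3*X**3 ↦ -3·64·1·1 = -192
  3*X**2*Y ↦ 3·16·0·1 = 0
  -2*X*Y**2 ↦ -2·4·0·1 = 0
  3*X*Z**2 ↦ 3·4·1·9 = 108
  -Y**3 ↦ -1·1·0·1 = 0
  2*Y**2*Z ↦ 2·1·0·3 = 0
  Y*Z**2 ↦ 1·1·0·9 = 0
Sum: F(4, 0, 3) = (-192) + (0) + (0) + (108) + (0) + (0) + (0) = -84.
Reducing mod 7: -84 ≡ 0 (mod 7).
Since F(a, b, c) ≡ 0 (mod 7), P lies on the curve.


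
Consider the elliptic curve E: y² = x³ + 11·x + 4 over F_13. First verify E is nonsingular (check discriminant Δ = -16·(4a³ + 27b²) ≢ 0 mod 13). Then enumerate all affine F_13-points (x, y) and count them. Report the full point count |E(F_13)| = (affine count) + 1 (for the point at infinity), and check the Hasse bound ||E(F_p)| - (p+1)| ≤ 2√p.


Affine points = {(0, 2), (0, 11), (1, 4), (1, 9), (3, 5), (3, 8), (6, 0), (9, 0), (10, 3), (10, 10), (11, 0)}; affine count = 11; |E(F_13)| = 12.

Discriminant check: Δ ∝ 4a³ + 27b² = 4·11³ + 27·4² = 4·1331 + 27·16 ≡ 10 (mod 13). Nonzero ⇒ E is nonsingular.
For each x ∈ F_13, compute rhs = x³ + 11·x + 4 mod 13, then count y ∈ F_13 with y² ≡ rhs.
  x = 0: rhs = 4, matching y values: 2, 11 (2 points).
  x = 1: rhs = 3, matching y values: 4, 9 (2 points).
  x = 2: rhs = 8, matching y values: none (0 points).
  x = 3: rhs = 12, matching y values: 5, 8 (2 points).
  x = 4: rhs = 8, matching y values: none (0 points).
  x = 5: rhs = 2, matching y values: none (0 points).
  x = 6: rhs = 0, matching y values: 0 (1 points).
  x = 7: rhs = 8, matching y values: none (0 points).
  x = 8: rhs = 6, matching y values: none (0 points).
  x = 9: rhs = 0, matching y values: 0 (1 points).
  x = 10: rhs = 9, matching y values: 3, 10 (2 points).
  x = 11: rhs = 0, matching y values: 0 (1 points).
  x = 12: rhs = 5, matching y values: none (0 points).
Total affine count: 11.
Full point count |E(F_13)| = 11 + 1 = 12.
Hasse bound: |12 − (13+1)| = |-2| = 2 ≤ 2√13 ≈ 7.2111 ✓.


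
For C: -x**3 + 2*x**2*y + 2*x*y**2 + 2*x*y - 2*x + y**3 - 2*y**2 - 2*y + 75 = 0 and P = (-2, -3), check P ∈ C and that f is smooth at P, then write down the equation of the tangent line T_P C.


Tangent line at P: 22*x + 65*y + 239 = 0.

Step 1: f(-2, -3) = 0, so P lies on C.
Step 2: partial derivatives
  f_x(x, y) = -3*x**2 + 4*x*y + 2*y**2 + 2*y - 2, f_y(x, y) = 2*x**2 + 4*x*y + 2*x + 3*y**2 - 4*y - 2.
  f_x(P) = 22, f_y(P) = 65 (gradient nonzero, so P is smooth).
Step 3: tangent line at P: 22·(x − -2) + 65·(y − -3) = 0.
Expanding: 22*x + 65*y + 239 = 0.


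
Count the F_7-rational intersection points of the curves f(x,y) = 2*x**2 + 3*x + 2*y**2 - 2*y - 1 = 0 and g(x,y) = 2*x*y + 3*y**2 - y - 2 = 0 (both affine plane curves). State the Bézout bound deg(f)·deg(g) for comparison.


Common zeros: ∅; count = 0; Bézout bound = 4.

deg(f) = 2, deg(g) = 2, so Bézout bound = 4.
Scan x ∈ F_7. For each x, list the y ∈ F_7 with f(x, y) ≡ 0 and those with g(x, y) ≡ 0 (mod 7); the common zeros in that column are the intersection.
  x = 0: f ≡ 0 at y ∈ ∅; g ≡ 0 at y ∈ {1, 4}; common: ∅.
  x = 1: f ≡ 0 at y ∈ {4}; g ≡ 0 at y ∈ {3, 6}; common: ∅.
  x = 2: f ≡ 0 at y ∈ ∅; g ≡ 0 at y ∈ ∅; common: ∅.
  x = 3: f ≡ 0 at y ∈ ∅; g ≡ 0 at y ∈ {5}; common: ∅.
  x = 4: f ≡ 0 at y ∈ ∅; g ≡ 0 at y ∈ ∅; common: ∅.
  x = 5: f ≡ 0 at y ∈ ∅; g ≡ 0 at y ∈ {2}; common: ∅.
  x = 6: f ≡ 0 at y ∈ ∅; g ≡ 0 at y ∈ ∅; common: ∅.
Collecting: common zeros = ∅, so the count is 0.
Comparison with the Bézout bound: 0 ≤ 4 = deg(f)·deg(g), as expected for curves with no common component (the affine F_7-count falls short of the bound because intersections may lie at infinity, over extension fields, or carry multiplicity).


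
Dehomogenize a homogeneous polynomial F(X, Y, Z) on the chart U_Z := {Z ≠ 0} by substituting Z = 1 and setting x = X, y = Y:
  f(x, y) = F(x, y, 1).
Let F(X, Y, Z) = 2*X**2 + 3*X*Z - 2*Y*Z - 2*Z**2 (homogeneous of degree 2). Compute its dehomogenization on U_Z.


f(x, y) = 2*x**2 + 3*x - 2*y - 2

On U_Z we set Z = 1. Each monomial c·X^i·Y^j·Z^k in F becomes c·x^i·y^j·1^k = c·x^i·y^j.
Substituting Z = 1: F(X, Y, 1) = 2*x**2 + 3*x - 2*y - 2.
Note: deg(f) ≤ deg(F) = 2; strict inequality happens when F is divisible by Z (lost terms).


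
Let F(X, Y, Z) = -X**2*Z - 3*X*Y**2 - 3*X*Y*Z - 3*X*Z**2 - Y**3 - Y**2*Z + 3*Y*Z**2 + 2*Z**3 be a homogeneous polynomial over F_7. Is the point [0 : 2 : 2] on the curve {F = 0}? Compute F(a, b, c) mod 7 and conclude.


F(0,2,2) ≡ 3 (mod 7); P is NOT on the curve.

Evaluate F(0, 2, 2) term-by-term (mod 7).
  -X**2*Z ↦ -1·0·1·2 = 0
  -3*X*Y**2 ↦ -3·0·4·1 = 0
  -3*X*Y*Z ↦ -3·0·2·2 = 0
  -3*X*Z**2 ↦ -3·0·1·4 = 0
  -Y**3 ↦ -1·1·8·1 = -8
  -Y**2*Z ↦ -1·1·4·2 = -8
  3*Y*Z**2 ↦ 3·1·2·4 = 24
  2*Z**3 ↦ 2·1·1·8 = 16
Sum: F(0, 2, 2) = (0) + (0) + (0) + (0) + (-8) + (-8) + (24) + (16) = 24.
Reducing mod 7: 24 ≡ 3 (mod 7).
Since F(a, b, c) ≡ 3 ≠ 0 (mod 7), P does NOT lie on the curve.


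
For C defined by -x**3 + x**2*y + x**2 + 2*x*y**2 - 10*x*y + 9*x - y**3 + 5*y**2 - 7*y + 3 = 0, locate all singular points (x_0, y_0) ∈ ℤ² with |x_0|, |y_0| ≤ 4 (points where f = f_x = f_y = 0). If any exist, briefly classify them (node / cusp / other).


Singular points: {(1, 2)}; classification: cusp.

Compute partial derivatives:
  f_x = -3*x**2 + 2*x*y + 2*x + 2*y**2 - 10*y + 9.
  f_y = x**2 + 4*x*y - 10*x - 3*y**2 + 10*y - 7.
Scan x_0 ∈ {−4, ..., 4}. For each x_0, f_y(x_0, y) is a polynomial in y; find its integer roots y ∈ {−4, ..., 4}, then test f_x and f at those candidates.
  x = -4: f_y(-4, y) = -3*y**2 - 6*y + 49; no integer root y with |y| ≤ 4.
  x = -3: f_y(-3, y) = -3*y**2 - 2*y + 32; no integer root y with |y| ≤ 4.
  x = -2: f_y(-2, y) = -3*y**2 + 2*y + 17; no integer root y with |y| ≤ 4.
  x = -1: f_y(-1, y) = -3*y**2 + 6*y + 4; no integer root y with |y| ≤ 4.
  x = 0: f_y(0, y) = -3*y**2 + 10*y - 7; vanishes at y ∈ {1}. (0, 1): f_x = 1 ≠ 0.
  x = 1: f_y(1, y) = -3*y**2 + 14*y - 16; vanishes at y ∈ {2}. (1, 2): f_x = 0, f = 0 — SINGULAR.
  x = 2: f_y(2, y) = -3*y**2 + 18*y - 23; no integer root y with |y| ≤ 4.
  x = 3: f_y(3, y) = -3*y**2 + 22*y - 28; no integer root y with |y| ≤ 4.
  x = 4: f_y(4, y) = -3*y**2 + 26*y - 31; no integer root y with |y| ≤ 4.
Only singular point on the grid: (1, 2).
Classify: substitute x = 1 + u, y = 2 + v and expand: f = -u**3 + u**2*v + 2*u*v**2 - v**3 + v**2.
No constant or linear terms (consistent with a singular point). Quadratic part: v**2. Cubic part: -u**3 + u**2*v + 2*u*v**2 - v**3.
The quadratic part v**2 is a perfect square, so there is a single (double) tangent line v = 0, i.e. y = 2. Restricting the cubic part to that line (v = 0) leaves -u**3 ≠ 0, so f is not divisible by v and the branch is v² ≈ u**3 to lowest order — this is a cusp.
Classification: cusp.


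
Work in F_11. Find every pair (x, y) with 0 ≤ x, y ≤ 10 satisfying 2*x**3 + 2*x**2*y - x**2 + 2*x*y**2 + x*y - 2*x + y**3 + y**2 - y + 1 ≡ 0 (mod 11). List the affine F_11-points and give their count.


Affine F_11-points: {(0, 2), (0, 4), (1, 0), (1, 9), (1, 10), (2, 2), (2, 7), (2, 8), (3, 5), (6, 0), (6, 9), (9, 3), (10, 0), (10, 1)}; count = 14.

For each of the 121 pairs (x, y) ∈ F_11², evaluate f(x, y) mod 11. Record the zeros.
  x = 0: [0↦1, 1↦2, 2↦0, 3↦1, 4↦0, 5↦3, 6↦5, 7↦1, 8↦8, 9↦10, 10↦2]  zeros at y ∈ {2, 4}
  x = 1: [0↦0, 1↦6, 2↦2, 3↦5, 4↦10, 5↦1, 6↦6, 7↦9, 8↦5, 9↦0, 10↦0]  zeros at y ∈ {0, 9, 10}
  x = 2: [0↦9, 1↦2, 2↦0, 3↦9, 4↦2, 5↦7, 6↦8, 7↦0, 8↦0, 9↦3, 10↦4]  zeros at y ∈ {2, 7, 8}
  x = 3: [0↦7, 1↦2, 2↦6, 3↦3, 4↦10, 5↦0, 6↦1, 7↦8, 8↦5, 9↦9, 10↦4]  zeros at y ∈ {5}
  x = 4: [0↦6, 1↦7, 2↦10, 3↦10, 4↦2, 5↦3, 6↦8, 7↦1, 8↦10, 9↦8, 10↦1]  zeros at y ∈ ∅
  x = 5: [0↦7, 1↦7, 2↦2, 3↦9, 4↦1, 5↦6, 6↦8, 7↦2, 8↦5, 9↦1, 10↦7]  zeros at y ∈ ∅
  x = 6: [0↦0, 1↦3, 2↦5, 3↦1, 4↦8, 5↦10, 6↦2, 7↦1, 8↦2, 9↦0, 10↦1]  zeros at y ∈ {0, 9}
  x = 7: [0↦8, 1↦7, 2↦9, 3↦9, 4↦2, 5↦5, 6↦2, 7↦10, 8↦2, 9↦6, 10↦6]  zeros at y ∈ ∅
  x = 8: [0↦10, 1↦9, 2↦4, 3↦1, 4↦6, 5↦3, 6↦9, 7↦8, 8↦6, 9↦9, 10↦1]  zeros at y ∈ ∅
  x = 9: [0↦7, 1↦10, 2↦2, 3↦0, 4↦10, 5↦5, 6↦2, 7↦7, 8↦4, 9↦10, 10↦9]  zeros at y ∈ {3}
  x = 10: [0↦0, 1↦0, 2↦4, 3↦7, 4↦4, 5↦1, 6↦4, 7↦8, 8↦8, 9↦10, 10↦9]  zeros at y ∈ {0, 1}
Collecting zeros: affine points = {(0, 2), (0, 4), (1, 0), (1, 9), (1, 10), (2, 2), (2, 7), (2, 8), (3, 5), (6, 0), (6, 9), (9, 3), (10, 0), (10, 1)}.
Total count |C(F_11)_aff| = 14.


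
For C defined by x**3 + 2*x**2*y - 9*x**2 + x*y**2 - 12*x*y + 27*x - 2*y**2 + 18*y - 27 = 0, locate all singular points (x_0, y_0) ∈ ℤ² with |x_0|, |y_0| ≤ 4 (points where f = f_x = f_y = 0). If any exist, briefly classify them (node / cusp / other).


Singular points: {(3, 0)}; classification: cusp.

Compute partial derivatives:
  f_x = 3*x**2 + 4*x*y - 18*x + y**2 - 12*y + 27.
  f_y = 2*x**2 + 2*x*y - 12*x - 4*y + 18.
Scan x_0 ∈ {−4, ..., 4}. For each x_0, f_y(x_0, y) is a polynomial in y; find its integer roots y ∈ {−4, ..., 4}, then test f_x and f at those candidates.
  x = -4: f_y(-4, y) = 98 - 12*y; no integer root y with |y| ≤ 4.
  x = -3: f_y(-3, y) = 72 - 10*y; no integer root y with |y| ≤ 4.
  x = -2: f_y(-2, y) = 50 - 8*y; no integer root y with |y| ≤ 4.
  x = -1: f_y(-1, y) = 32 - 6*y; no integer root y with |y| ≤ 4.
  x = 0: f_y(0, y) = 18 - 4*y; no integer root y with |y| ≤ 4.
  x = 1: f_y(1, y) = 8 - 2*y; vanishes at y ∈ {4}. (1, 4): f_x = -4 ≠ 0.
  x = 2: f_y(2, y) = 2; no integer root y with |y| ≤ 4.
  x = 3: f_y(3, y) = 2*y; vanishes at y ∈ {0}. (3, 0): f_x = 0, f = 0 — SINGULAR.
  x = 4: f_y(4, y) = 4*y + 2; no integer root y with |y| ≤ 4.
Only singular point on the grid: (3, 0).
Classify: substitute x = 3 + u, y = 0 + v and expand: f = u**3 + 2*u**2*v + u*v**2 + v**2.
No constant or linear terms (consistent with a singular point). Quadratic part: v**2. Cubic part: u**3 + 2*u**2*v + u*v**2.
The quadratic part v**2 is a perfect square, so there is a single (double) tangent line v = 0, i.e. y = 0. Restricting the cubic part to that line (v = 0) leaves u**3 ≠ 0, so f is not divisible by v and the branch is v² ≈ -u**3 to lowest order — this is a cusp.
Classification: cusp.


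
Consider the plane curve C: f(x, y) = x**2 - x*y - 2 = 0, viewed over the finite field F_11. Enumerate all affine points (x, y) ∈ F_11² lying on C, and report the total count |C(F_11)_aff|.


Affine F_11-points: {(1, 10), (2, 1), (3, 6), (4, 9), (5, 9), (6, 2), (7, 2), (8, 5), (9, 10), (10, 1)}; count = 10.

For each of the 121 pairs (x, y) ∈ F_11², evaluate f(x, y) mod 11. Record the zeros.
  x = 0: [0↦9, 1↦9, 2↦9, 3↦9, 4↦9, 5↦9, 6↦9, 7↦9, 8↦9, 9↦9, 10↦9]  zeros at y ∈ ∅
  x = 1: [0↦10, 1↦9, 2↦8, 3↦7, 4↦6, 5↦5, 6↦4, 7↦3, 8↦2, 9↦1, 10↦0]  zeros at y ∈ {10}
  x = 2: [0↦2, 1↦0, 2↦9, 3↦7, 4↦5, 5↦3, 6↦1, 7↦10, 8↦8, 9↦6, 10↦4]  zeros at y ∈ {1}
  x = 3: [0↦7, 1↦4, 2↦1, 3↦9, 4↦6, 5↦3, 6↦0, 7↦8, 8↦5, 9↦2, 10↦10]  zeros at y ∈ {6}
  x = 4: [0↦3, 1↦10, 2↦6, 3↦2, 4↦9, 5↦5, 6↦1, 7↦8, 8↦4, 9↦0, 10↦7]  zeros at y ∈ {9}
  x = 5: [0↦1, 1↦7, 2↦2, 3↦8, 4↦3, 5↦9, 6↦4, 7↦10, 8↦5, 9↦0, 10↦6]  zeros at y ∈ {9}
  x = 6: [0↦1, 1↦6, 2↦0, 3↦5, 4↦10, 5↦4, 6↦9, 7↦3, 8↦8, 9↦2, 10↦7]  zeros at y ∈ {2}
  x = 7: [0↦3, 1↦7, 2↦0, 3↦4, 4↦8, 5↦1, 6↦5, 7↦9, 8↦2, 9↦6, 10↦10]  zeros at y ∈ {2}
  x = 8: [0↦7, 1↦10, 2↦2, 3↦5, 4↦8, 5↦0, 6↦3, 7↦6, 8↦9, 9↦1, 10↦4]  zeros at y ∈ {5}
  x = 9: [0↦2, 1↦4, 2↦6, 3↦8, 4↦10, 5↦1, 6↦3, 7↦5, 8↦7, 9↦9, 10↦0]  zeros at y ∈ {10}
  x = 10: [0↦10, 1↦0, 2↦1, 3↦2, 4↦3, 5↦4, 6↦5, 7↦6, 8↦7, 9↦8, 10↦9]  zeros at y ∈ {1}
Collecting zeros: affine points = {(1, 10), (2, 1), (3, 6), (4, 9), (5, 9), (6, 2), (7, 2), (8, 5), (9, 10), (10, 1)}.
Total count |C(F_11)_aff| = 10.


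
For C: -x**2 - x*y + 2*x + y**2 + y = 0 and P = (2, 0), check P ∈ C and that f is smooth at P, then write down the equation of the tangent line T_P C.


Tangent line at P: -2*x - y + 4 = 0.

Step 1: f(2, 0) = 0, so P lies on C.
Step 2: partial derivatives
  f_x(x, y) = -2*x - y + 2, f_y(x, y) = -x + 2*y + 1.
  f_x(P) = -2, f_y(P) = -1 (gradient nonzero, so P is smooth).
Step 3: tangent line at P: -2·(x − 2) + -1·(y − 0) = 0.
Expanding: -2*x - y + 4 = 0.


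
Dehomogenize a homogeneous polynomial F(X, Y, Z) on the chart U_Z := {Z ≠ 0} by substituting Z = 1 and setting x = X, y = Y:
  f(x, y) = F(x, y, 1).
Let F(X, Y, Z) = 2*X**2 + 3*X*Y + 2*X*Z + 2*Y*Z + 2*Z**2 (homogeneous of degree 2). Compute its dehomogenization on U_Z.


f(x, y) = 2*x**2 + 3*x*y + 2*x + 2*y + 2

On U_Z we set Z = 1. Each monomial c·X^i·Y^j·Z^k in F becomes c·x^i·y^j·1^k = c·x^i·y^j.
Substituting Z = 1: F(X, Y, 1) = 2*x**2 + 3*x*y + 2*x + 2*y + 2.
Note: deg(f) ≤ deg(F) = 2; strict inequality happens when F is divisible by Z (lost terms).


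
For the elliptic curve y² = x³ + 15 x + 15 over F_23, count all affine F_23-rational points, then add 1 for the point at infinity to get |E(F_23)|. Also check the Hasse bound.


Affine points = {(1, 10), (1, 13), (3, 8), (3, 15), (4, 1), (4, 22), (5, 10), (5, 13), (7, 7), (7, 16), (8, 7), (8, 16), (11, 4), (11, 19), (14, 5), (14, 18), (15, 2), (15, 21), (16, 2), (16, 21), (17, 10), (17, 13), (19, 11), (19, 12), (20, 9), (20, 14), (21, 0)}; affine count = 27; |E(F_23)| = 28.

Discriminant check: Δ ∝ 4a³ + 27b² = 4·15³ + 27·15² = 4·3375 + 27·225 ≡ 2 (mod 23). Nonzero ⇒ E is nonsingular.
For each x ∈ F_23, compute rhs = x³ + 15·x + 15 mod 23, then count y ∈ F_23 with y² ≡ rhs.
  x = 0: rhs = 15, matching y values: none (0 points).
  x = 1: rhs = 8, matching y values: 10, 13 (2 points).
  x = 2: rhs = 7, matching y values: none (0 points).
  x = 3: rhs = 18, matching y values: 8, 15 (2 points).
  x = 4: rhs = 1, matching y values: 1, 22 (2 points).
  x = 5: rhs = 8, matching y values: 10, 13 (2 points).
  x = 6: rhs = 22, matching y values: none (0 points).
  x = 7: rhs = 3, matching y values: 7, 16 (2 points).
  x = 8: rhs = 3, matching y values: 7, 16 (2 points).
  x = 9: rhs = 5, matching y values: none (0 points).
  x = 10: rhs = 15, matching y values: none (0 points).
  x = 11: rhs = 16, matching y values: 4, 19 (2 points).
  x = 12: rhs = 14, matching y values: none (0 points).
  x = 13: rhs = 15, matching y values: none (0 points).
  x = 14: rhs = 2, matching y values: 5, 18 (2 points).
  x = 15: rhs = 4, matching y values: 2, 21 (2 points).
  x = 16: rhs = 4, matching y values: 2, 21 (2 points).
  x = 17: rhs = 8, matching y values: 10, 13 (2 points).
  x = 18: rhs = 22, matching y values: none (0 points).
  x = 19: rhs = 6, matching y values: 11, 12 (2 points).
  x = 20: rhs = 12, matching y values: 9, 14 (2 points).
  x = 21: rhs = 0, matching y values: 0 (1 points).
  x = 22: rhs = 22, matching y values: none (0 points).
Total affine count: 27.
Full point count |E(F_23)| = 27 + 1 = 28.
Hasse bound: |28 − (23+1)| = |4| = 4 ≤ 2√23 ≈ 9.5917 ✓.


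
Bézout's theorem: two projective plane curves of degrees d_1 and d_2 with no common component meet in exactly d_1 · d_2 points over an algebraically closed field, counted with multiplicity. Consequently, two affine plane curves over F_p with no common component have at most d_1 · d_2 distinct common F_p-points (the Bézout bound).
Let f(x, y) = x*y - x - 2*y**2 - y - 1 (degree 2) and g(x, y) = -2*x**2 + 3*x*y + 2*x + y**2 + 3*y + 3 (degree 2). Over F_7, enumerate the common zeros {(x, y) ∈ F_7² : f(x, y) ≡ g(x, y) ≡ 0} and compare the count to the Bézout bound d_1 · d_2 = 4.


Common zeros: {(6, 6)}; count = 1; Bézout bound = 4.

deg(f) = 2, deg(g) = 2, so Bézout bound = 4.
Scan x ∈ F_7. For each x, list the y ∈ F_7 with f(x, y) ≡ 0 and those with g(x, y) ≡ 0 (mod 7); the common zeros in that column are the intersection.
  x = 0: f ≡ 0 at y ∈ {5}; g ≡ 0 at y ∈ {1, 3}; common: ∅.
  x = 1: f ≡ 0 at y ∈ ∅; g ≡ 0 at y ∈ ∅; common: ∅.
  x = 2: f ≡ 0 at y ∈ ∅; g ≡ 0 at y ∈ {2, 3}; common: ∅.
  x = 3: f ≡ 0 at y ∈ {4}; g ≡ 0 at y ∈ ∅; common: ∅.
  x = 4: f ≡ 0 at y ∈ {2, 3}; g ≡ 0 at y ∈ {0, 6}; common: ∅.
  x = 5: f ≡ 0 at y ∈ ∅; g ≡ 0 at y ∈ ∅; common: ∅.
  x = 6: f ≡ 0 at y ∈ {0, 6}; g ≡ 0 at y ∈ {1, 6}; common: {6}.
Collecting: common zeros = {(6, 6)}, so the count is 1.
Comparison with the Bézout bound: 1 ≤ 4 = deg(f)·deg(g), as expected for curves with no common component (the affine F_7-count falls short of the bound because intersections may lie at infinity, over extension fields, or carry multiplicity).


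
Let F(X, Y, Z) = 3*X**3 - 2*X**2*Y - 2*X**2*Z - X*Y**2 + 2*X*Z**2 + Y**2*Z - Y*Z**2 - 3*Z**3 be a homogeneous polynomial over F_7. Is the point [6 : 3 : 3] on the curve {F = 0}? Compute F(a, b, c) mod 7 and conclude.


F(6,3,3) ≡ 0 (mod 7); P is on the curve.

Evaluate F(6, 3, 3) term-by-term (mod 7).
  3*X**3 ↦ 3·216·1·1 = 648
  -2*X**2*Y ↦ -2·36·3·1 = -216
  -2*X**2*Z ↦ -2·36·1·3 = -216
  -X*Y**2 ↦ -1·6·9·1 = -54
  2*X*Z**2 ↦ 2·6·1·9 = 108
  Y**2*Z ↦ 1·1·9·3 = 27
  -Y*Z**2 ↦ -1·1·3·9 = -27
  -3*Z**3 ↦ -3·1·1·27 = -81
Sum: F(6, 3, 3) = (648) + (-216) + (-216) + (-54) + (108) + (27) + (-27) + (-81) = 189.
Reducing mod 7: 189 ≡ 0 (mod 7).
Since F(a, b, c) ≡ 0 (mod 7), P lies on the curve.


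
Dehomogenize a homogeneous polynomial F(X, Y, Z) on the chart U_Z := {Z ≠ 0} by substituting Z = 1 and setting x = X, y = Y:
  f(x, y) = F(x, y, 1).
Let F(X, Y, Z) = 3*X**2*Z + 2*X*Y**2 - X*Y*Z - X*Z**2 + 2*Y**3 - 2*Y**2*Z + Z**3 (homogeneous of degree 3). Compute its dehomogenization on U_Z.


f(x, y) = 3*x**2 + 2*x*y**2 - x*y - x + 2*y**3 - 2*y**2 + 1

On U_Z we set Z = 1. Each monomial c·X^i·Y^j·Z^k in F becomes c·x^i·y^j·1^k = c·x^i·y^j.
Substituting Z = 1: F(X, Y, 1) = 3*x**2 + 2*x*y**2 - x*y - x + 2*y**3 - 2*y**2 + 1.
Note: deg(f) ≤ deg(F) = 3; strict inequality happens when F is divisible by Z (lost terms).


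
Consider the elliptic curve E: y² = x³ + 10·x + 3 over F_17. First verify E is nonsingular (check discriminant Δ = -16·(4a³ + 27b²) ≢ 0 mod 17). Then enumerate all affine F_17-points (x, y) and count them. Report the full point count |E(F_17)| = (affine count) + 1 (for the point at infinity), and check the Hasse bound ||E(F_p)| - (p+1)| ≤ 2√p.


Affine points = {(3, 3), (3, 14), (5, 5), (5, 12), (7, 5), (7, 12), (8, 0), (10, 7), (10, 10), (11, 4), (11, 13), (12, 7), (12, 10), (13, 1), (13, 16), (15, 3), (15, 14), (16, 3), (16, 14)}; affine count = 19; |E(F_17)| = 20.

Discriminant check: Δ ∝ 4a³ + 27b² = 4·10³ + 27·3² = 4·1000 + 27·9 ≡ 10 (mod 17). Nonzero ⇒ E is nonsingular.
For each x ∈ F_17, compute rhs = x³ + 10·x + 3 mod 17, then count y ∈ F_17 with y² ≡ rhs.
  x = 0: rhs = 3, matching y values: none (0 points).
  x = 1: rhs = 14, matching y values: none (0 points).
  x = 2: rhs = 14, matching y values: none (0 points).
  x = 3: rhs = 9, matching y values: 3, 14 (2 points).
  x = 4: rhs = 5, matching y values: none (0 points).
  x = 5: rhs = 8, matching y values: 5, 12 (2 points).
  x = 6: rhs = 7, matching y values: none (0 points).
  x = 7: rhs = 8, matching y values: 5, 12 (2 points).
  x = 8: rhs = 0, matching y values: 0 (1 points).
  x = 9: rhs = 6, matching y values: none (0 points).
  x = 10: rhs = 15, matching y values: 7, 10 (2 points).
  x = 11: rhs = 16, matching y values: 4, 13 (2 points).
  x = 12: rhs = 15, matching y values: 7, 10 (2 points).
  x = 13: rhs = 1, matching y values: 1, 16 (2 points).
  x = 14: rhs = 14, matching y values: none (0 points).
  x = 15: rhs = 9, matching y values: 3, 14 (2 points).
  x = 16: rhs = 9, matching y values: 3, 14 (2 points).
Total affine count: 19.
Full point count |E(F_17)| = 19 + 1 = 20.
Hasse bound: |20 − (17+1)| = |2| = 2 ≤ 2√17 ≈ 8.2462 ✓.


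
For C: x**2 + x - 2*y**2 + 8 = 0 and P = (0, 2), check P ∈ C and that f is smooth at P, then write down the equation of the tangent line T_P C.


Tangent line at P: x - 8*y + 16 = 0.

Step 1: f(0, 2) = 0, so P lies on C.
Step 2: partial derivatives
  f_x(x, y) = 2*x + 1, f_y(x, y) = -4*y.
  f_x(P) = 1, f_y(P) = -8 (gradient nonzero, so P is smooth).
Step 3: tangent line at P: 1·(x − 0) + -8·(y − 2) = 0.
Expanding: x - 8*y + 16 = 0.


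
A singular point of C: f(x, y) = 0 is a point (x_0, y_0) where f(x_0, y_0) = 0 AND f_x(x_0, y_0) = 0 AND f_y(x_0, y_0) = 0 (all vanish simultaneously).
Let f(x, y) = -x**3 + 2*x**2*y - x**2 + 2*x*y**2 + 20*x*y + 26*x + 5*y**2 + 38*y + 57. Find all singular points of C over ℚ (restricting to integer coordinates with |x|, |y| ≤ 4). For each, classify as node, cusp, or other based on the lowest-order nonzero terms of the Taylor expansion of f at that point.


Singular points: {(-2, -3)}; classification: node.

Compute partial derivatives:
  f_x = -3*x**2 + 4*x*y - 2*x + 2*y**2 + 20*y + 26.
  f_y = 2*x**2 + 4*x*y + 20*x + 10*y + 38.
Scan x_0 ∈ {−4, ..., 4}. For each x_0, f_y(x_0, y) is a polynomial in y; find its integer roots y ∈ {−4, ..., 4}, then test f_x and f at those candidates.
  x = -4: f_y(-4, y) = -6*y - 10; no integer root y with |y| ≤ 4.
  x = -3: f_y(-3, y) = -2*y - 4; vanishes at y ∈ {-2}. (-3, -2): f_x = -3 ≠ 0.
  x = -2: f_y(-2, y) = 2*y + 6; vanishes at y ∈ {-3}. (-2, -3): f_x = 0, f = 0 — SINGULAR.
  x = -1: f_y(-1, y) = 6*y + 20; no integer root y with |y| ≤ 4.
  x = 0: f_y(0, y) = 10*y + 38; no integer root y with |y| ≤ 4.
  x = 1: f_y(1, y) = 14*y + 60; no integer root y with |y| ≤ 4.
  x = 2: f_y(2, y) = 18*y + 86; no integer root y with |y| ≤ 4.
  x = 3: f_y(3, y) = 22*y + 116; no integer root y with |y| ≤ 4.
  x = 4: f_y(4, y) = 26*y + 150; no integer root y with |y| ≤ 4.
Only singular point on the grid: (-2, -3).
Classify: substitute x = -2 + u, y = -3 + v and expand: f = -u**3 + 2*u**2*v - u**2 + 2*u*v**2 + v**2.
No constant or linear terms (consistent with a singular point). Quadratic part: -u**2 + v**2. Cubic part: -u**3 + 2*u**2*v + 2*u*v**2.
The quadratic part v**2 - u**2 = (v − u)(v + u) splits into two distinct linear factors, so there are two distinct tangent lines y − -3 = ±(x − -2) — this is a node (ordinary double point).
Classification: node.


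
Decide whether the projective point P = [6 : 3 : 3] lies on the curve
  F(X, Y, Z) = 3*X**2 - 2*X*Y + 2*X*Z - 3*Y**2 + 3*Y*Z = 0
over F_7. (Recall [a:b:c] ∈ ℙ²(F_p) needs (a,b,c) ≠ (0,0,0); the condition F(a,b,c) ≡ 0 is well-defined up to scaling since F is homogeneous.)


F(6,3,3) ≡ 3 (mod 7); P is NOT on the curve.

Evaluate F(6, 3, 3) term-by-term (mod 7).
  3*X**2 ↦ 3·36·1·1 = 108
  -2*X*Y ↦ -2·6·3·1 = -36
  2*X*Z ↦ 2·6·1·3 = 36
  -3*Y**2 ↦ -3·1·9·1 = -27
  3*Y*Z ↦ 3·1·3·3 = 27
Sum: F(6, 3, 3) = (108) + (-36) + (36) + (-27) + (27) = 108.
Reducing mod 7: 108 ≡ 3 (mod 7).
Since F(a, b, c) ≡ 3 ≠ 0 (mod 7), P does NOT lie on the curve.


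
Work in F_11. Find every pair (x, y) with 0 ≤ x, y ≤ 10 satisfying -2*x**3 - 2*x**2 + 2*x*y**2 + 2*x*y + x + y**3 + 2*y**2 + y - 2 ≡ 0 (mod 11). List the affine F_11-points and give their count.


Affine F_11-points: {(3, 1), (5, 0), (5, 10), (6, 3), (6, 8), (8, 4), (8, 7), (9, 1)}; count = 8.

For each of the 121 pairs (x, y) ∈ F_11², evaluate f(x, y) mod 11. Record the zeros.
  x = 0: [0↦9, 1↦2, 2↦5, 3↦2, 4↦10, 5↦2, 6↦6, 7↦6, 8↦8, 9↦7, 10↦9]  zeros at y ∈ ∅
  x = 1: [0↦6, 1↦3, 2↦3, 3↦1, 4↦3, 5↦4, 6↦10, 7↦5, 8↦6, 9↦8, 10↦6]  zeros at y ∈ ∅
  x = 2: [0↦9, 1↦10, 2↦7, 3↦6, 4↦2, 5↦1, 6↦9, 7↦10, 8↦10, 9↦4, 10↦9]  zeros at y ∈ ∅
  x = 3: [0↦6, 1↦0, 2↦5, 3↦5, 4↦6, 5↦3, 6↦2, 7↦9, 8↦8, 9↦5, 10↦6]  zeros at y ∈ {1}
  x = 4: [0↦7, 1↦5, 2↦7, 3↦8, 4↦3, 5↦9, 6↦10, 7↦1, 8↦10, 9↦10, 10↦7]  zeros at y ∈ ∅
  x = 5: [0↦0, 1↦2, 2↦1, 3↦3, 4↦3, 5↦7, 6↦10, 7↦7, 8↦4, 9↦7, 10↦0]  zeros at y ∈ {0, 10}
  x = 6: [0↦6, 1↦1, 2↦8, 3↦0, 4↦5, 5↦7, 6↦1, 7↦4, 8↦0, 9↦6, 10↦6]  zeros at y ∈ {3, 8}
  x = 7: [0↦2, 1↦1, 2↦5, 3↦9, 4↦8, 5↦8, 6↦4, 7↦2, 8↦8, 9↦6, 10↦2]  zeros at y ∈ ∅
  x = 8: [0↦9, 1↦1, 2↦2, 3↦7, 4↦0, 5↦9, 6↦7, 7↦0, 8↦5, 9↦6, 10↦9]  zeros at y ∈ {4, 7}
  x = 9: [0↦4, 1↦0, 2↦9, 3↦4, 4↦2, 5↦9, 6↦9, 7↦8, 8↦1, 9↦5, 10↦4]  zeros at y ∈ {1}
  x = 10: [0↦8, 1↦8, 2↦3, 3↦10, 4↦2, 5↦7, 6↦9, 7↦3, 8↦6, 9↦2, 10↦8]  zeros at y ∈ ∅
Collecting zeros: affine points = {(3, 1), (5, 0), (5, 10), (6, 3), (6, 8), (8, 4), (8, 7), (9, 1)}.
Total count |C(F_11)_aff| = 8.


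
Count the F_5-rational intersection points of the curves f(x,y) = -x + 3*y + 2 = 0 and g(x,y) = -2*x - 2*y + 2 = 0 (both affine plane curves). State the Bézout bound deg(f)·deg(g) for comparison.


Common zeros: {(0, 1)}; count = 1; Bézout bound = 1.

deg(f) = 1, deg(g) = 1, so Bézout bound = 1.
Scan x ∈ F_5. For each x, list the y ∈ F_5 with f(x, y) ≡ 0 and those with g(x, y) ≡ 0 (mod 5); the common zeros in that column are the intersection.
  x = 0: f ≡ 0 at y ∈ {1}; g ≡ 0 at y ∈ {1}; common: {1}.
  x = 1: f ≡ 0 at y ∈ {3}; g ≡ 0 at y ∈ {0}; common: ∅.
  x = 2: f ≡ 0 at y ∈ {0}; g ≡ 0 at y ∈ {4}; common: ∅.
  x = 3: f ≡ 0 at y ∈ {2}; g ≡ 0 at y ∈ {3}; common: ∅.
  x = 4: f ≡ 0 at y ∈ {4}; g ≡ 0 at y ∈ {2}; common: ∅.
Collecting: common zeros = {(0, 1)}, so the count is 1.
Comparison with the Bézout bound: 1 ≤ 1 = deg(f)·deg(g), as expected for curves with no common component (the bound is attained).


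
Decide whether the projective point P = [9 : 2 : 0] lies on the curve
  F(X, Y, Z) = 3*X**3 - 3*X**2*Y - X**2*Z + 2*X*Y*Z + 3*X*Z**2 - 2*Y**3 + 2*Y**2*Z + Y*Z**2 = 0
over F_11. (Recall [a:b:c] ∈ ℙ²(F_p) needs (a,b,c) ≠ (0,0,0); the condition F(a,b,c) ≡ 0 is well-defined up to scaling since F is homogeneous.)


F(9,2,0) ≡ 2 (mod 11); P is NOT on the curve.

Evaluate F(9, 2, 0) term-by-term (mod 11).
  3*X**3 ↦ 3·729·1·1 = 2187
  -3*X**2*Y ↦ -3·81·2·1 = -486
  -X**2*Z ↦ -1·81·1·0 = 0
  2*X*Y*Z ↦ 2·9·2·0 = 0
  3*X*Z**2 ↦ 3·9·1·0 = 0
  -2*Y**3 ↦ -2·1·8·1 = -16
  2*Y**2*Z ↦ 2·1·4·0 = 0
  Y*Z**2 ↦ 1·1·2·0 = 0
Sum: F(9, 2, 0) = (2187) + (-486) + (0) + (0) + (0) + (-16) + (0) + (0) = 1685.
Reducing mod 11: 1685 ≡ 2 (mod 11).
Since F(a, b, c) ≡ 2 ≠ 0 (mod 11), P does NOT lie on the curve.
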